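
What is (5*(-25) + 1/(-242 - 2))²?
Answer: 930311001/59536 ≈ 15626.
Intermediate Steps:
(5*(-25) + 1/(-242 - 2))² = (-125 + 1/(-244))² = (-125 - 1/244)² = (-30501/244)² = 930311001/59536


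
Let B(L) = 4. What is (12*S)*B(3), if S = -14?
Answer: -672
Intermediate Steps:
(12*S)*B(3) = (12*(-14))*4 = -168*4 = -672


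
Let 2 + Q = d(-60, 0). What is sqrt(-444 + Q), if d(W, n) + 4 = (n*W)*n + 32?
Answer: I*sqrt(418) ≈ 20.445*I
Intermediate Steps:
d(W, n) = 28 + W*n**2 (d(W, n) = -4 + ((n*W)*n + 32) = -4 + ((W*n)*n + 32) = -4 + (W*n**2 + 32) = -4 + (32 + W*n**2) = 28 + W*n**2)
Q = 26 (Q = -2 + (28 - 60*0**2) = -2 + (28 - 60*0) = -2 + (28 + 0) = -2 + 28 = 26)
sqrt(-444 + Q) = sqrt(-444 + 26) = sqrt(-418) = I*sqrt(418)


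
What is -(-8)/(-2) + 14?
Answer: 10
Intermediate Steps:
-(-8)/(-2) + 14 = -(-8)*(-1)/2 + 14 = -2*2 + 14 = -4 + 14 = 10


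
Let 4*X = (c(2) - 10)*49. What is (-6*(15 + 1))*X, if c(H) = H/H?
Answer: 10584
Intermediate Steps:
c(H) = 1
X = -441/4 (X = ((1 - 10)*49)/4 = (-9*49)/4 = (¼)*(-441) = -441/4 ≈ -110.25)
(-6*(15 + 1))*X = -6*(15 + 1)*(-441/4) = -6*16*(-441/4) = -96*(-441/4) = 10584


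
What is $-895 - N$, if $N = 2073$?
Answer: $-2968$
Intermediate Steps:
$-895 - N = -895 - 2073 = -2968$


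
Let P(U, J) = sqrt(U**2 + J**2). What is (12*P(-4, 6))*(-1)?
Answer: -24*sqrt(13) ≈ -86.533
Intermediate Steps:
P(U, J) = sqrt(J**2 + U**2)
(12*P(-4, 6))*(-1) = (12*sqrt(6**2 + (-4)**2))*(-1) = (12*sqrt(36 + 16))*(-1) = (12*sqrt(52))*(-1) = (12*(2*sqrt(13)))*(-1) = (24*sqrt(13))*(-1) = -24*sqrt(13)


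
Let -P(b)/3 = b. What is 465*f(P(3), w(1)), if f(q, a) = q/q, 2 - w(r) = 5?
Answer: 465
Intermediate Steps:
P(b) = -3*b
w(r) = -3 (w(r) = 2 - 1*5 = 2 - 5 = -3)
f(q, a) = 1
465*f(P(3), w(1)) = 465*1 = 465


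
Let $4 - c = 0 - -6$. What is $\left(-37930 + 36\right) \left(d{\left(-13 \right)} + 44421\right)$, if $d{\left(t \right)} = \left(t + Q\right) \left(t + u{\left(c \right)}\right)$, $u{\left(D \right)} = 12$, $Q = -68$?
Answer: $-1686358788$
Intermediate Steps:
$c = -2$ ($c = 4 - \left(0 - -6\right) = 4 - \left(0 + 6\right) = 4 - 6 = -2$)
$d{\left(t \right)} = \left(-68 + t\right) \left(12 + t\right)$ ($d{\left(t \right)} = \left(t - 68\right) \left(t + 12\right) = \left(-68 + t\right) \left(12 + t\right)$)
$\left(-37930 + 36\right) \left(d{\left(-13 \right)} + 44421\right) = \left(-37930 + 36\right) \left(\left(-816 + \left(-13\right)^{2} - -728\right) + 44421\right) = - 37894 \left(\left(-816 + 169 + 728\right) + 44421\right) = - 37894 \left(81 + 44421\right) = \left(-37894\right) 44502 = -1686358788$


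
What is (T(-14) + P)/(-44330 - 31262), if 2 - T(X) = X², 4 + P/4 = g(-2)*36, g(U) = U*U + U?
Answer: -39/37796 ≈ -0.0010319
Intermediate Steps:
g(U) = U + U² (g(U) = U² + U = U + U²)
P = 272 (P = -16 + 4*(-2*(1 - 2)*36) = -16 + 4*(-2*(-1)*36) = -16 + 4*(2*36) = -16 + 4*72 = -16 + 288 = 272)
T(X) = 2 - X²
(T(-14) + P)/(-44330 - 31262) = ((2 - 1*(-14)²) + 272)/(-44330 - 31262) = ((2 - 1*196) + 272)/(-75592) = ((2 - 196) + 272)*(-1/75592) = (-194 + 272)*(-1/75592) = 78*(-1/75592) = -39/37796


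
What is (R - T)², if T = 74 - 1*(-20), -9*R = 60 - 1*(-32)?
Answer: 879844/81 ≈ 10862.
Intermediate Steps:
R = -92/9 (R = -(60 - 1*(-32))/9 = -(60 + 32)/9 = -⅑*92 = -92/9 ≈ -10.222)
T = 94 (T = 74 + 20 = 94)
(R - T)² = (-92/9 - 1*94)² = (-92/9 - 94)² = (-938/9)² = 879844/81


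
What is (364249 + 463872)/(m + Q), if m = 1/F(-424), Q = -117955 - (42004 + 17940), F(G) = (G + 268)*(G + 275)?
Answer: -19248844524/4135084355 ≈ -4.6550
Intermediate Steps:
F(G) = (268 + G)*(275 + G)
Q = -177899 (Q = -117955 - 1*59944 = -117955 - 59944 = -177899)
m = 1/23244 (m = 1/(73700 + (-424)**2 + 543*(-424)) = 1/(73700 + 179776 - 230232) = 1/23244 ≈ 4.3022e-5)
(364249 + 463872)/(m + Q) = (364249 + 463872)/(1/23244 - 177899) = 828121/(-4135084355/23244) = 828121*(-23244/4135084355) = -19248844524/4135084355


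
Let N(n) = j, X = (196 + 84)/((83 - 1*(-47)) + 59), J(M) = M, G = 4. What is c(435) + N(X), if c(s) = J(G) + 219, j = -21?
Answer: 202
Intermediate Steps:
X = 40/27 (X = 280/((83 + 47) + 59) = 280/(130 + 59) = 280/189 = 280*(1/189) = 40/27 ≈ 1.4815)
c(s) = 223 (c(s) = 4 + 219 = 223)
N(n) = -21
c(435) + N(X) = 223 - 21 = 202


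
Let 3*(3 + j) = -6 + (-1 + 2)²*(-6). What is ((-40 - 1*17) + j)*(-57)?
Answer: 3648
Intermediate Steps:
j = -7 (j = -3 + (-6 + (-1 + 2)²*(-6))/3 = -3 + (-6 + 1²*(-6))/3 = -3 + (-6 + 1*(-6))/3 = -3 + (-6 - 6)/3 = -3 + (⅓)*(-12) = -3 - 4 = -7)
((-40 - 1*17) + j)*(-57) = ((-40 - 1*17) - 7)*(-57) = ((-40 - 17) - 7)*(-57) = (-57 - 7)*(-57) = -64*(-57) = 3648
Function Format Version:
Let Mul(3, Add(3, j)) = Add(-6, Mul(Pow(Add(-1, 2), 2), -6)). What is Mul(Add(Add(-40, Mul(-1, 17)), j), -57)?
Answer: 3648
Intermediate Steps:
j = -7 (j = Add(-3, Mul(Rational(1, 3), Add(-6, Mul(Pow(Add(-1, 2), 2), -6)))) = Add(-3, Mul(Rational(1, 3), Add(-6, Mul(Pow(1, 2), -6)))) = Add(-3, Mul(Rational(1, 3), Add(-6, Mul(1, -6)))) = Add(-3, Mul(Rational(1, 3), Add(-6, -6))) = Add(-3, Mul(Rational(1, 3), -12)) = Add(-3, -4) = -7)
Mul(Add(Add(-40, Mul(-1, 17)), j), -57) = Mul(Add(Add(-40, Mul(-1, 17)), -7), -57) = Mul(Add(Add(-40, -17), -7), -57) = Mul(Add(-57, -7), -57) = Mul(-64, -57) = 3648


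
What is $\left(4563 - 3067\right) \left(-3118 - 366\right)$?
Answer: $-5212064$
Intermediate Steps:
$\left(4563 - 3067\right) \left(-3118 - 366\right) = \left(4563 - 3067\right) \left(-3484\right) = 1496 \left(-3484\right) = -5212064$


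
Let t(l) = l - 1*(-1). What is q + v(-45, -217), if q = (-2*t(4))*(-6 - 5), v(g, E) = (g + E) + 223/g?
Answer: -7063/45 ≈ -156.96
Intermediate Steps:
t(l) = 1 + l (t(l) = l + 1 = 1 + l)
v(g, E) = E + g + 223/g (v(g, E) = (E + g) + 223/g = E + g + 223/g)
q = 110 (q = (-2*(1 + 4))*(-6 - 5) = -2*5*(-11) = -10*(-11) = 110)
q + v(-45, -217) = 110 + (-217 - 45 + 223/(-45)) = 110 + (-217 - 45 + 223*(-1/45)) = 110 + (-217 - 45 - 223/45) = 110 - 12013/45 = -7063/45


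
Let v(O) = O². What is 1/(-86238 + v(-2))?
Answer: -1/86234 ≈ -1.1596e-5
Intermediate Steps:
1/(-86238 + v(-2)) = 1/(-86238 + (-2)²) = 1/(-86238 + 4) = 1/(-86234) = -1/86234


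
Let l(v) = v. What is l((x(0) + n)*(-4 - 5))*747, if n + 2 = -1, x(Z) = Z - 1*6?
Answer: 60507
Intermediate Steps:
x(Z) = -6 + Z (x(Z) = Z - 6 = -6 + Z)
n = -3 (n = -2 - 1 = -3)
l((x(0) + n)*(-4 - 5))*747 = (((-6 + 0) - 3)*(-4 - 5))*747 = ((-6 - 3)*(-9))*747 = -9*(-9)*747 = 81*747 = 60507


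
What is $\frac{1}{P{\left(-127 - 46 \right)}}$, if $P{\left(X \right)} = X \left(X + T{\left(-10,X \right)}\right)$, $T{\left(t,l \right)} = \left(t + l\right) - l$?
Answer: $\frac{1}{31659} \approx 3.1587 \cdot 10^{-5}$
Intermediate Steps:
$T{\left(t,l \right)} = t$ ($T{\left(t,l \right)} = \left(l + t\right) - l = t$)
$P{\left(X \right)} = X \left(-10 + X\right)$ ($P{\left(X \right)} = X \left(X - 10\right) = X \left(-10 + X\right)$)
$\frac{1}{P{\left(-127 - 46 \right)}} = \frac{1}{\left(-127 - 46\right) \left(-10 - 173\right)} = \frac{1}{\left(-173\right) \left(-10 - 173\right)} = \frac{1}{\left(-173\right) \left(-183\right)} = \frac{1}{31659}$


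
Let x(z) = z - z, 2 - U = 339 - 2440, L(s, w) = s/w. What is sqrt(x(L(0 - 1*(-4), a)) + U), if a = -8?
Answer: sqrt(2103) ≈ 45.858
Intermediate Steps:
U = 2103 (U = 2 - (339 - 2440) = 2 - 1*(-2101) = 2 + 2101 = 2103)
x(z) = 0
sqrt(x(L(0 - 1*(-4), a)) + U) = sqrt(0 + 2103) = sqrt(2103)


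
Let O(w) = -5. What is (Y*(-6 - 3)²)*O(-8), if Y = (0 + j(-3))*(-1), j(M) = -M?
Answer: 1215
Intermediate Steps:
Y = -3 (Y = (0 - 1*(-3))*(-1) = (0 + 3)*(-1) = 3*(-1) = -3)
(Y*(-6 - 3)²)*O(-8) = -3*(-6 - 3)²*(-5) = -3*(-9)²*(-5) = -3*81*(-5) = -243*(-5) = 1215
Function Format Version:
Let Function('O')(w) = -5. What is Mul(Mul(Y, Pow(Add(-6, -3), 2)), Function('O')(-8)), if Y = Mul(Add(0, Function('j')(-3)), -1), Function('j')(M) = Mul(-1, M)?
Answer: 1215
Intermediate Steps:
Y = -3 (Y = Mul(Add(0, Mul(-1, -3)), -1) = Mul(Add(0, 3), -1) = Mul(3, -1) = -3)
Mul(Mul(Y, Pow(Add(-6, -3), 2)), Function('O')(-8)) = Mul(Mul(-3, Pow(Add(-6, -3), 2)), -5) = Mul(Mul(-3, Pow(-9, 2)), -5) = Mul(Mul(-3, 81), -5) = Mul(-243, -5) = 1215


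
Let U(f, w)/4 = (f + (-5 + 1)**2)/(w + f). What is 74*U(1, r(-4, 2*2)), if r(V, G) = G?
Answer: 5032/5 ≈ 1006.4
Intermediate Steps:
U(f, w) = 4*(16 + f)/(f + w) (U(f, w) = 4*((f + (-5 + 1)**2)/(w + f)) = 4*((f + (-4)**2)/(f + w)) = 4*((f + 16)/(f + w)) = 4*((16 + f)/(f + w)) = 4*(16 + f)/(f + w))
74*U(1, r(-4, 2*2)) = 74*(4*(16 + 1)/(1 + 2*2)) = 74*(4*17/(1 + 4)) = 74*(4*17/5) = 74*(4*(1/5)*17) = 74*(68/5) = 5032/5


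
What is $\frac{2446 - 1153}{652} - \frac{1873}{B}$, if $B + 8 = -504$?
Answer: $\frac{470803}{83456} \approx 5.6413$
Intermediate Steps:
$B = -512$ ($B = -8 - 504 = -512$)
$\frac{2446 - 1153}{652} - \frac{1873}{B} = \frac{2446 - 1153}{652} - \frac{1873}{-512} = \left(2446 - 1153\right) \frac{1}{652} - - \frac{1873}{512} = 1293 \cdot \frac{1}{652} + \frac{1873}{512} = \frac{1293}{652} + \frac{1873}{512} = \frac{470803}{83456}$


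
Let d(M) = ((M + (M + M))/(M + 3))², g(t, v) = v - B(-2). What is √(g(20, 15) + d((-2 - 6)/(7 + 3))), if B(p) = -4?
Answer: √2443/11 ≈ 4.4933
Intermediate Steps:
g(t, v) = 4 + v (g(t, v) = v - 1*(-4) = v + 4 = 4 + v)
d(M) = 9*M²/(3 + M)² (d(M) = ((M + 2*M)/(3 + M))² = ((3*M)/(3 + M))² = (3*M/(3 + M))² = 9*M²/(3 + M)²)
√(g(20, 15) + d((-2 - 6)/(7 + 3))) = √((4 + 15) + 9*((-2 - 6)/(7 + 3))²/(3 + (-2 - 6)/(7 + 3))²) = √(19 + 9*(-8/10)²/(3 - 8/10)²) = √(19 + 9*(-8*⅒)²/(3 - 8*⅒)²) = √(19 + 9*(-⅘)²/(3 - ⅘)²) = √(19 + 9*(16/25)/(11/5)²) = √(19 + 9*(16/25)*(25/121)) = √(19 + 144/121) = √(2443/121) = √2443/11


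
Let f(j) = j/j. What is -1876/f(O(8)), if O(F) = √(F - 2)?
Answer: -1876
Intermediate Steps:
O(F) = √(-2 + F)
f(j) = 1
-1876/f(O(8)) = -1876/1 = -1876*1 = -1876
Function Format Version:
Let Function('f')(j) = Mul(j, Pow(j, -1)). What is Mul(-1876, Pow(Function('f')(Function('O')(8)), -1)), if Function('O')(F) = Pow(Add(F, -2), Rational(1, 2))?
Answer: -1876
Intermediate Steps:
Function('O')(F) = Pow(Add(-2, F), Rational(1, 2))
Function('f')(j) = 1
Mul(-1876, Pow(Function('f')(Function('O')(8)), -1)) = Mul(-1876, Pow(1, -1)) = Mul(-1876, 1) = -1876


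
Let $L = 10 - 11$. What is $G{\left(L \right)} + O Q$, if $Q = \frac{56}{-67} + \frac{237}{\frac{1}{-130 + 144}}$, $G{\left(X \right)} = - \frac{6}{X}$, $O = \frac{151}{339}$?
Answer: $\frac{33696028}{22713} \approx 1483.6$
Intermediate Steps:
$O = \frac{151}{339}$ ($O = 151 \cdot \frac{1}{339} = \frac{151}{339} \approx 0.44543$)
$L = -1$ ($L = 10 - 11 = -1$)
$Q = \frac{222250}{67}$ ($Q = 56 \left(- \frac{1}{67}\right) + \frac{237}{\frac{1}{14}} = - \frac{56}{67} + 237 \frac{1}{\frac{1}{14}} = - \frac{56}{67} + 237 \cdot 14 = - \frac{56}{67} + 3318 = \frac{222250}{67} \approx 3317.2$)
$G{\left(L \right)} + O Q = - \frac{6}{-1} + \frac{151}{339} \cdot \frac{222250}{67} = \left(-6\right) \left(-1\right) + \frac{33559750}{22713} = 6 + \frac{33559750}{22713} = \frac{33696028}{22713}$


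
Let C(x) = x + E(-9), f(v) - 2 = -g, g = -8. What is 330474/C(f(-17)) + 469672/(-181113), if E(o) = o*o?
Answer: 59810397410/16481283 ≈ 3629.0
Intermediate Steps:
E(o) = o²
f(v) = 10 (f(v) = 2 - 1*(-8) = 2 + 8 = 10)
C(x) = 81 + x (C(x) = x + (-9)² = x + 81 = 81 + x)
330474/C(f(-17)) + 469672/(-181113) = 330474/(81 + 10) + 469672/(-181113) = 330474/91 + 469672*(-1/181113) = 330474*(1/91) - 469672/181113 = 330474/91 - 469672/181113 = 59810397410/16481283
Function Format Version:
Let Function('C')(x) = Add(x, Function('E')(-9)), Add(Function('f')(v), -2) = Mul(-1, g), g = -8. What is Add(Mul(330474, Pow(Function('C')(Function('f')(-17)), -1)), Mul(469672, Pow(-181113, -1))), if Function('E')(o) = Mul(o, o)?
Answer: Rational(59810397410, 16481283) ≈ 3629.0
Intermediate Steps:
Function('E')(o) = Pow(o, 2)
Function('f')(v) = 10 (Function('f')(v) = Add(2, Mul(-1, -8)) = Add(2, 8) = 10)
Function('C')(x) = Add(81, x) (Function('C')(x) = Add(x, Pow(-9, 2)) = Add(x, 81) = Add(81, x))
Add(Mul(330474, Pow(Function('C')(Function('f')(-17)), -1)), Mul(469672, Pow(-181113, -1))) = Add(Mul(330474, Pow(Add(81, 10), -1)), Mul(469672, Pow(-181113, -1))) = Add(Mul(330474, Pow(91, -1)), Mul(469672, Rational(-1, 181113))) = Add(Mul(330474, Rational(1, 91)), Rational(-469672, 181113)) = Add(Rational(330474, 91), Rational(-469672, 181113)) = Rational(59810397410, 16481283)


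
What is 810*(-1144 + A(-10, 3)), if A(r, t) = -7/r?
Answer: -926073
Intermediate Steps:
810*(-1144 + A(-10, 3)) = 810*(-1144 - 7/(-10)) = 810*(-1144 - 7*(-⅒)) = 810*(-1144 + 7/10) = 810*(-11433/10) = -926073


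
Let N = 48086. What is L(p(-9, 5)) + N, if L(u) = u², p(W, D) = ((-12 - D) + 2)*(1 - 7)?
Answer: 56186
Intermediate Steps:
p(W, D) = 60 + 6*D (p(W, D) = (-10 - D)*(-6) = 60 + 6*D)
L(p(-9, 5)) + N = (60 + 6*5)² + 48086 = (60 + 30)² + 48086 = 90² + 48086 = 8100 + 48086 = 56186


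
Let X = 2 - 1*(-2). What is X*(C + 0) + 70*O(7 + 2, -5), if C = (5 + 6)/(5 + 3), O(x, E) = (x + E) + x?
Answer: 1831/2 ≈ 915.50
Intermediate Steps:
O(x, E) = E + 2*x (O(x, E) = (E + x) + x = E + 2*x)
X = 4 (X = 2 + 2 = 4)
C = 11/8 ≈ 1.3750
X*(C + 0) + 70*O(7 + 2, -5) = 4*(11/8 + 0) + 70*(-5 + 2*(7 + 2)) = 4*(11/8) + 70*(-5 + 2*9) = 11/2 + 70*(-5 + 18) = 11/2 + 70*13 = 11/2 + 910 = 1831/2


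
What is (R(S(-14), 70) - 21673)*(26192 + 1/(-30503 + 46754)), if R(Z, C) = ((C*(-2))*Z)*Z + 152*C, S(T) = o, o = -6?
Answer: -6841411260089/16251 ≈ -4.2098e+8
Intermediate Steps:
S(T) = -6
R(Z, C) = 152*C - 2*C*Z² (R(Z, C) = ((-2*C)*Z)*Z + 152*C = (-2*C*Z)*Z + 152*C = -2*C*Z² + 152*C = 152*C - 2*C*Z²)
(R(S(-14), 70) - 21673)*(26192 + 1/(-30503 + 46754)) = (2*70*(76 - 1*(-6)²) - 21673)*(26192 + 1/(-30503 + 46754)) = (2*70*(76 - 1*36) - 21673)*(26192 + 1/16251) = (2*70*(76 - 36) - 21673)*(26192 + 1/16251) = (2*70*40 - 21673)*(425646193/16251) = (5600 - 21673)*(425646193/16251) = -16073*425646193/16251 = -6841411260089/16251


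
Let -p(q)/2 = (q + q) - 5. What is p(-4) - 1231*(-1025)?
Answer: 1261801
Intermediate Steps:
p(q) = 10 - 4*q (p(q) = -2*((q + q) - 5) = -2*(2*q - 5) = -2*(-5 + 2*q) = 10 - 4*q)
p(-4) - 1231*(-1025) = (10 - 4*(-4)) - 1231*(-1025) = (10 + 16) + 1261775 = 26 + 1261775 = 1261801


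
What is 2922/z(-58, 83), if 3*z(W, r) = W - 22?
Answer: -4383/40 ≈ -109.57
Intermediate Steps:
z(W, r) = -22/3 + W/3 (z(W, r) = (W - 22)/3 = (-22 + W)/3 = -22/3 + W/3)
2922/z(-58, 83) = 2922/(-22/3 + (⅓)*(-58)) = 2922/(-22/3 - 58/3) = 2922/(-80/3) = 2922*(-3/80) = -4383/40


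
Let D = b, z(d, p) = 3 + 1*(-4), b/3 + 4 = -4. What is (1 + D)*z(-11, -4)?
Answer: 23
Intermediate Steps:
b = -24 (b = -12 + 3*(-4) = -12 - 12 = -24)
z(d, p) = -1 (z(d, p) = 3 - 4 = -1)
D = -24
(1 + D)*z(-11, -4) = (1 - 24)*(-1) = -23*(-1) = 23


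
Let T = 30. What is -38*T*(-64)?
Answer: 72960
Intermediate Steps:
-38*T*(-64) = -38*30*(-64) = -1140*(-64) = 72960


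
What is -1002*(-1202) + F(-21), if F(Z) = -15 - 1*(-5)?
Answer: 1204394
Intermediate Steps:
F(Z) = -10 (F(Z) = -15 + 5 = -10)
-1002*(-1202) + F(-21) = -1002*(-1202) - 10 = 1204404 - 10 = 1204394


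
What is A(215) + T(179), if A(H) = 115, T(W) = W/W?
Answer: 116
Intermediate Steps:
T(W) = 1
A(215) + T(179) = 115 + 1 = 116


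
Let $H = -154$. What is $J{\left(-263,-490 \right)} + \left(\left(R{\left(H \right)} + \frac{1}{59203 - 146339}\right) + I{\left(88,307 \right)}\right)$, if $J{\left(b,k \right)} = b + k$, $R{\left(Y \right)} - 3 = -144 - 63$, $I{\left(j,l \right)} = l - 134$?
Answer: $- \frac{68314625}{87136} \approx -784.0$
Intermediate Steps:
$I{\left(j,l \right)} = -134 + l$
$R{\left(Y \right)} = -204$ ($R{\left(Y \right)} = 3 - 207 = -204$)
$J{\left(-263,-490 \right)} + \left(\left(R{\left(H \right)} + \frac{1}{59203 - 146339}\right) + I{\left(88,307 \right)}\right) = \left(-263 - 490\right) + \left(\left(-204 + \frac{1}{59203 - 146339}\right) + \left(-134 + 307\right)\right) = -753 + \left(\left(-204 + \frac{1}{-87136}\right) + 173\right) = -753 + \left(\left(-204 - \frac{1}{87136}\right) + 173\right) = -753 + \left(- \frac{17775745}{87136} + 173\right) = -753 - \frac{2701217}{87136} = - \frac{68314625}{87136}$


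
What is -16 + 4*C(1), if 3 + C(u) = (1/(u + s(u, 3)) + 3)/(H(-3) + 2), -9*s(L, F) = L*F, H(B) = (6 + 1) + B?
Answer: -25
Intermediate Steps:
H(B) = 7 + B
s(L, F) = -F*L/9 (s(L, F) = -L*F/9 = -F*L/9)
C(u) = -5/2 + 1/(4*u) (C(u) = -3 + (1/(u - 1/9*3*u) + 3)/((7 - 3) + 2) = -3 + (1/(u - u/3) + 3)/(4 + 2) = -3 + (1/(2*u/3) + 3)/6 = -3 + (3/(2*u) + 3)*(1/6) = -3 + (3 + 3/(2*u))*(1/6) = -3 + (1/2 + 1/(4*u)) = -5/2 + 1/(4*u))
-16 + 4*C(1) = -16 + 4*((1/4)*(1 - 10*1)/1) = -16 + 4*((1/4)*1*(1 - 10)) = -16 + 4*((1/4)*1*(-9)) = -16 + 4*(-9/4) = -16 - 9 = -25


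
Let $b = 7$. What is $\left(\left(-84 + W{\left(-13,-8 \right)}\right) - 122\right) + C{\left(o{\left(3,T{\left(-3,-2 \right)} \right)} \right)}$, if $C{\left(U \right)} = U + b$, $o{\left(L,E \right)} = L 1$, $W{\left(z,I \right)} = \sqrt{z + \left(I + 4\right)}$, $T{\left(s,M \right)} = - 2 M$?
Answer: $-196 + i \sqrt{17} \approx -196.0 + 4.1231 i$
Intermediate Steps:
$W{\left(z,I \right)} = \sqrt{4 + I + z}$ ($W{\left(z,I \right)} = \sqrt{z + \left(4 + I\right)} = \sqrt{4 + I + z}$)
$o{\left(L,E \right)} = L$
$C{\left(U \right)} = 7 + U$ ($C{\left(U \right)} = U + 7 = 7 + U$)
$\left(\left(-84 + W{\left(-13,-8 \right)}\right) - 122\right) + C{\left(o{\left(3,T{\left(-3,-2 \right)} \right)} \right)} = \left(\left(-84 + \sqrt{4 - 8 - 13}\right) - 122\right) + \left(7 + 3\right) = \left(\left(-84 + \sqrt{-17}\right) - 122\right) + 10 = \left(\left(-84 + i \sqrt{17}\right) - 122\right) + 10 = \left(-206 + i \sqrt{17}\right) + 10 = -196 + i \sqrt{17}$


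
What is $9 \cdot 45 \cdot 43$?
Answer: $17415$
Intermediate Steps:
$9 \cdot 45 \cdot 43 = 405 \cdot 43 = 17415$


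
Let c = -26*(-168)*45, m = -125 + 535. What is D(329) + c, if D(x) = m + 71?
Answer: 197041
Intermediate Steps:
m = 410
D(x) = 481 (D(x) = 410 + 71 = 481)
c = 196560 (c = 4368*45 = 196560)
D(329) + c = 481 + 196560 = 197041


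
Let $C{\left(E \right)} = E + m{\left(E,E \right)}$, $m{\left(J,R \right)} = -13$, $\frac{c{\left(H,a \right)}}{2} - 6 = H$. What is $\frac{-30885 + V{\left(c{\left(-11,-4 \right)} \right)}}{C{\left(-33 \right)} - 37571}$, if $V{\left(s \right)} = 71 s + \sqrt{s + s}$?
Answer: $\frac{31595}{37617} - \frac{2 i \sqrt{5}}{37617} \approx 0.83991 - 0.00011889 i$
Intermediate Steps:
$c{\left(H,a \right)} = 12 + 2 H$
$V{\left(s \right)} = 71 s + \sqrt{2} \sqrt{s}$ ($V{\left(s \right)} = 71 s + \sqrt{2 s} = 71 s + \sqrt{2} \sqrt{s}$)
$C{\left(E \right)} = -13 + E$ ($C{\left(E \right)} = E - 13 = -13 + E$)
$\frac{-30885 + V{\left(c{\left(-11,-4 \right)} \right)}}{C{\left(-33 \right)} - 37571} = \frac{-30885 + \left(71 \left(12 + 2 \left(-11\right)\right) + \sqrt{2} \sqrt{12 + 2 \left(-11\right)}\right)}{\left(-13 - 33\right) - 37571} = \frac{-30885 + \left(71 \left(12 - 22\right) + \sqrt{2} \sqrt{12 - 22}\right)}{-46 - 37571} = \frac{-30885 + \left(71 \left(-10\right) + \sqrt{2} \sqrt{-10}\right)}{-37617} = \left(-30885 - \left(710 - \sqrt{2} i \sqrt{10}\right)\right) \left(- \frac{1}{37617}\right) = \left(-30885 - \left(710 - 2 i \sqrt{5}\right)\right) \left(- \frac{1}{37617}\right) = \left(-31595 + 2 i \sqrt{5}\right) \left(- \frac{1}{37617}\right) = \frac{31595}{37617} - \frac{2 i \sqrt{5}}{37617}$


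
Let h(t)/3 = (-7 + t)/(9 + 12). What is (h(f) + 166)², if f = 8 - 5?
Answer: 1340964/49 ≈ 27367.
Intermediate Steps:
f = 3
h(t) = -1 + t/7 (h(t) = 3*((-7 + t)/(9 + 12)) = 3*((-7 + t)/21) = 3*((-7 + t)*(1/21)) = 3*(-⅓ + t/21) = -1 + t/7)
(h(f) + 166)² = ((-1 + (⅐)*3) + 166)² = ((-1 + 3/7) + 166)² = (-4/7 + 166)² = (1158/7)² = 1340964/49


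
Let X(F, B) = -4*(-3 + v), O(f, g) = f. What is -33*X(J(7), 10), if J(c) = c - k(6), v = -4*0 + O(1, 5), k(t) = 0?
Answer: -264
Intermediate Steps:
v = 1 (v = -4*0 + 1 = 0 + 1 = 1)
J(c) = c (J(c) = c - 1*0 = c + 0 = c)
X(F, B) = 8 (X(F, B) = -4*(-3 + 1) = -4*(-2) = 8)
-33*X(J(7), 10) = -33*8 = -264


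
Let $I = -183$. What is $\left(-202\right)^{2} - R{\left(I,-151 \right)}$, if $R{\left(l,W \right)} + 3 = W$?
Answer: $40958$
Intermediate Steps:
$R{\left(l,W \right)} = -3 + W$
$\left(-202\right)^{2} - R{\left(I,-151 \right)} = \left(-202\right)^{2} - \left(-3 - 151\right) = 40804 - -154 = 40804 + 154 = 40958$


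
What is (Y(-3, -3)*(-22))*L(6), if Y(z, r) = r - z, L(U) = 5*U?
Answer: 0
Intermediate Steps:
(Y(-3, -3)*(-22))*L(6) = ((-3 - 1*(-3))*(-22))*(5*6) = ((-3 + 3)*(-22))*30 = (0*(-22))*30 = 0*30 = 0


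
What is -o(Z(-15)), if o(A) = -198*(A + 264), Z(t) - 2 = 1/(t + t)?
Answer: 263307/5 ≈ 52661.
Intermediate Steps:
Z(t) = 2 + 1/(2*t) (Z(t) = 2 + 1/(t + t) = 2 + 1/(2*t))
o(A) = -52272 - 198*A (o(A) = -198*(264 + A) = -52272 - 198*A)
-o(Z(-15)) = -(-52272 - 198*(2 + (½)/(-15))) = -(-52272 - 198*(2 + (½)*(-1/15))) = -(-52272 - 198*(2 - 1/30)) = -(-52272 - 198*59/30) = -(-52272 - 1947/5) = -1*(-263307/5) = 263307/5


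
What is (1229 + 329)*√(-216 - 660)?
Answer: 3116*I*√219 ≈ 46113.0*I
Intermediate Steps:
(1229 + 329)*√(-216 - 660) = 1558*√(-876) = 1558*(2*I*√219) = 3116*I*√219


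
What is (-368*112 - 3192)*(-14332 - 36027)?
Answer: 2236342472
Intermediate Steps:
(-368*112 - 3192)*(-14332 - 36027) = (-41216 - 3192)*(-50359) = -44408*(-50359) = 2236342472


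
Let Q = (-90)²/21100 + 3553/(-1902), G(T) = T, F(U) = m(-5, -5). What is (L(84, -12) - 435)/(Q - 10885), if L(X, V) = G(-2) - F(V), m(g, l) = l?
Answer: 173371104/4368985591 ≈ 0.039682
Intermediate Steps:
F(U) = -5
Q = -595621/401322 (Q = 8100*(1/21100) + 3553*(-1/1902) = 81/211 - 3553/1902 = -595621/401322 ≈ -1.4841)
L(X, V) = 3 (L(X, V) = -2 - 1*(-5) = -2 + 5 = 3)
(L(84, -12) - 435)/(Q - 10885) = (3 - 435)/(-595621/401322 - 10885) = -432/(-4368985591/401322) = -432*(-401322/4368985591) = 173371104/4368985591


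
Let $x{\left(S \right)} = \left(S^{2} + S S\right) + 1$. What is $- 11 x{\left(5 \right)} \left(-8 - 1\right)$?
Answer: $5049$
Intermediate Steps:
$x{\left(S \right)} = 1 + 2 S^{2}$ ($x{\left(S \right)} = \left(S^{2} + S^{2}\right) + 1 = 2 S^{2} + 1 = 1 + 2 S^{2}$)
$- 11 x{\left(5 \right)} \left(-8 - 1\right) = - 11 \left(1 + 2 \cdot 5^{2}\right) \left(-8 - 1\right) = - 11 \left(1 + 2 \cdot 25\right) \left(-8 - 1\right) = - 11 \left(1 + 50\right) \left(-9\right) = \left(-11\right) 51 \left(-9\right) = \left(-561\right) \left(-9\right) = 5049$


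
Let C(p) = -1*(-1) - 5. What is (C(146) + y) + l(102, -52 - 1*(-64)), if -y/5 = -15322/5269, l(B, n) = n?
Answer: 118762/5269 ≈ 22.540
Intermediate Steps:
C(p) = -4 (C(p) = 1 - 5 = -4)
y = 76610/5269 (y = -(-76610)/5269 = -5*(-15322/5269) = 76610/5269 ≈ 14.540)
(C(146) + y) + l(102, -52 - 1*(-64)) = (-4 + 76610/5269) + (-52 - 1*(-64)) = 55534/5269 + (-52 + 64) = 55534/5269 + 12 = 118762/5269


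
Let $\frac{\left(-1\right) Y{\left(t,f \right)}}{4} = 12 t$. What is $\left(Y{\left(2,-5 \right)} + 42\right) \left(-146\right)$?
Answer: $7884$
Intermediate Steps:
$Y{\left(t,f \right)} = - 48 t$ ($Y{\left(t,f \right)} = - 4 \cdot 12 t = - 48 t$)
$\left(Y{\left(2,-5 \right)} + 42\right) \left(-146\right) = \left(\left(-48\right) 2 + 42\right) \left(-146\right) = \left(-96 + 42\right) \left(-146\right) = \left(-54\right) \left(-146\right) = 7884$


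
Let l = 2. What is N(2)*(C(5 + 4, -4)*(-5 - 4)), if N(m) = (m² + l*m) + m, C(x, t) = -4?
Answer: 360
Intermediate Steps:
N(m) = m² + 3*m (N(m) = (m² + 2*m) + m = m² + 3*m)
N(2)*(C(5 + 4, -4)*(-5 - 4)) = (2*(3 + 2))*(-4*(-5 - 4)) = (2*5)*(-4*(-9)) = 10*36 = 360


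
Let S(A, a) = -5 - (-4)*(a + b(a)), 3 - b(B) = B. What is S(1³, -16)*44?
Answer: 308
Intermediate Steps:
b(B) = 3 - B
S(A, a) = 7 (S(A, a) = -5 - (-4)*(a + (3 - a)) = -5 - (-4)*3 = -5 - 1*(-12) = -5 + 12 = 7)
S(1³, -16)*44 = 7*44 = 308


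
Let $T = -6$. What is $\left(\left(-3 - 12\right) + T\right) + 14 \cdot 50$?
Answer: $679$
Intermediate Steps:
$\left(\left(-3 - 12\right) + T\right) + 14 \cdot 50 = \left(\left(-3 - 12\right) - 6\right) + 14 \cdot 50 = \left(-15 - 6\right) + 700 = -21 + 700 = 679$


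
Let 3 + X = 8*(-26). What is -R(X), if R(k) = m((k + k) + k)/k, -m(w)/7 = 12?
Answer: -84/211 ≈ -0.39810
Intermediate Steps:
m(w) = -84 (m(w) = -7*12 = -84)
X = -211 (X = -3 + 8*(-26) = -3 - 208 = -211)
R(k) = -84/k
-R(X) = -(-84)/(-211) = -(-84)*(-1)/211 = -1*84/211 = -84/211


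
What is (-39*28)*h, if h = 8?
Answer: -8736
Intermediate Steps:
(-39*28)*h = -39*28*8 = -1092*8 = -8736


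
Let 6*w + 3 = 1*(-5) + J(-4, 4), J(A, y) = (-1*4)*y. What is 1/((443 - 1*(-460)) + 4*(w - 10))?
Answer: 1/847 ≈ 0.0011806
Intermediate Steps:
J(A, y) = -4*y
w = -4 (w = -½ + (1*(-5) - 4*4)/6 = -½ + (-5 - 16)/6 = -½ + (⅙)*(-21) = -½ - 7/2 = -4)
1/((443 - 1*(-460)) + 4*(w - 10)) = 1/((443 - 1*(-460)) + 4*(-4 - 10)) = 1/((443 + 460) + 4*(-14)) = 1/(903 - 56) = 1/847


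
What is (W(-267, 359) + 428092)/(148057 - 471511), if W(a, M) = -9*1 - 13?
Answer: -71345/53909 ≈ -1.3234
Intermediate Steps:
W(a, M) = -22 (W(a, M) = -9 - 13 = -22)
(W(-267, 359) + 428092)/(148057 - 471511) = (-22 + 428092)/(148057 - 471511) = 428070/(-323454) = 428070*(-1/323454) = -71345/53909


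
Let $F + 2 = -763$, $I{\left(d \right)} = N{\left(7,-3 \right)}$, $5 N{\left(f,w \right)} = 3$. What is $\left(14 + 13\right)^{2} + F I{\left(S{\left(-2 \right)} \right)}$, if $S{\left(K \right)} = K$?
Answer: $270$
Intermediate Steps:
$N{\left(f,w \right)} = \frac{3}{5}$ ($N{\left(f,w \right)} = \frac{1}{5} \cdot 3 = \frac{3}{5}$)
$I{\left(d \right)} = \frac{3}{5}$
$F = -765$ ($F = -2 - 763 = -765$)
$\left(14 + 13\right)^{2} + F I{\left(S{\left(-2 \right)} \right)} = \left(14 + 13\right)^{2} - 459 = 27^{2} - 459 = 729 - 459 = 270$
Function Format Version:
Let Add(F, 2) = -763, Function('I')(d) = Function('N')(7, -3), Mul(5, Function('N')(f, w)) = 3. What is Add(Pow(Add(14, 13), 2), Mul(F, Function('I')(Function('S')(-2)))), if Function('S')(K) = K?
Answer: 270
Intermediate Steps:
Function('N')(f, w) = Rational(3, 5) (Function('N')(f, w) = Mul(Rational(1, 5), 3) = Rational(3, 5))
Function('I')(d) = Rational(3, 5)
F = -765 (F = Add(-2, -763) = -765)
Add(Pow(Add(14, 13), 2), Mul(F, Function('I')(Function('S')(-2)))) = Add(Pow(Add(14, 13), 2), Mul(-765, Rational(3, 5))) = Add(Pow(27, 2), -459) = Add(729, -459) = 270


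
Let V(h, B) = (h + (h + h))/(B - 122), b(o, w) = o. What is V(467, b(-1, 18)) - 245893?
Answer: -10082080/41 ≈ -2.4590e+5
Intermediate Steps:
V(h, B) = 3*h/(-122 + B) (V(h, B) = (h + 2*h)/(-122 + B) = (3*h)/(-122 + B) = 3*h/(-122 + B))
V(467, b(-1, 18)) - 245893 = 3*467/(-122 - 1) - 245893 = 3*467/(-123) - 245893 = 3*467*(-1/123) - 245893 = -467/41 - 245893 = -10082080/41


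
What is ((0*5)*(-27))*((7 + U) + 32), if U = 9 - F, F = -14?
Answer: 0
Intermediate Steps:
U = 23 (U = 9 - 1*(-14) = 9 + 14 = 23)
((0*5)*(-27))*((7 + U) + 32) = ((0*5)*(-27))*((7 + 23) + 32) = (0*(-27))*(30 + 32) = 0*62 = 0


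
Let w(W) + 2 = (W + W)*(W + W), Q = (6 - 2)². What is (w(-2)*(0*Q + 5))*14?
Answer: 980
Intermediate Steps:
Q = 16 (Q = 4² = 16)
w(W) = -2 + 4*W² (w(W) = -2 + (W + W)*(W + W) = -2 + (2*W)*(2*W) = -2 + 4*W²)
(w(-2)*(0*Q + 5))*14 = ((-2 + 4*(-2)²)*(0*16 + 5))*14 = ((-2 + 4*4)*(0 + 5))*14 = ((-2 + 16)*5)*14 = (14*5)*14 = 70*14 = 980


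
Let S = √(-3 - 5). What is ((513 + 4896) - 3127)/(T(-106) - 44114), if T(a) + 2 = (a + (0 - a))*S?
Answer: -1141/22058 ≈ -0.051727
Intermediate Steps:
S = 2*I*√2 (S = √(-8) = 2*I*√2 ≈ 2.8284*I)
T(a) = -2 (T(a) = -2 + (a + (0 - a))*(2*I*√2) = -2 + (a - a)*(2*I*√2) = -2 + 0*(2*I*√2) = -2 + 0 = -2)
((513 + 4896) - 3127)/(T(-106) - 44114) = ((513 + 4896) - 3127)/(-2 - 44114) = (5409 - 3127)/(-44116) = 2282*(-1/44116) = -1141/22058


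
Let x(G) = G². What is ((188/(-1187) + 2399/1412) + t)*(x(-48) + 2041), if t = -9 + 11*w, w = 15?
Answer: 1147275616245/1676044 ≈ 6.8451e+5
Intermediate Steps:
t = 156 (t = -9 + 11*15 = -9 + 165 = 156)
((188/(-1187) + 2399/1412) + t)*(x(-48) + 2041) = ((188/(-1187) + 2399/1412) + 156)*((-48)² + 2041) = ((188*(-1/1187) + 2399*(1/1412)) + 156)*(2304 + 2041) = ((-188/1187 + 2399/1412) + 156)*4345 = (2582157/1676044 + 156)*4345 = (264045021/1676044)*4345 = 1147275616245/1676044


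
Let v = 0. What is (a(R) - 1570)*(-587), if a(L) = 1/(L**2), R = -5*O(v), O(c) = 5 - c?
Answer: 575993163/625 ≈ 9.2159e+5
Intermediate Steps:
R = -25 (R = -5*(5 - 1*0) = -5*(5 + 0) = -5*5 = -25)
a(L) = L**(-2)
(a(R) - 1570)*(-587) = ((-25)**(-2) - 1570)*(-587) = (1/625 - 1570)*(-587) = -981249/625*(-587) = 575993163/625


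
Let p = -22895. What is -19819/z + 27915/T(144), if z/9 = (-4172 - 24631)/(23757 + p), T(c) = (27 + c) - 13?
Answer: 9935590229/40957866 ≈ 242.58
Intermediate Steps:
T(c) = 14 + c
z = -259227/862 (z = 9*((-4172 - 24631)/(23757 - 22895)) = 9*(-28803/862) = -259227/862 ≈ -300.73)
-19819/z + 27915/T(144) = -19819/(-259227/862) + 27915/(14 + 144) = -19819*(-862/259227) + 27915/158 = 17083978/259227 + 27915*(1/158) = 17083978/259227 + 27915/158 = 9935590229/40957866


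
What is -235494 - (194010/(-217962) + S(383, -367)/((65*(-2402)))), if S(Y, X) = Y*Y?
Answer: -1335649069463087/5671734510 ≈ -2.3549e+5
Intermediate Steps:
S(Y, X) = Y**2
-235494 - (194010/(-217962) + S(383, -367)/((65*(-2402)))) = -235494 - (194010/(-217962) + 383**2/((65*(-2402)))) = -235494 - (194010*(-1/217962) + 146689/(-156130)) = -235494 - (-32335/36327 + 146689*(-1/156130)) = -235494 - (-32335/36327 - 146689/156130) = -235494 - 1*(-10377234853/5671734510) = -235494 + 10377234853/5671734510 = -1335649069463087/5671734510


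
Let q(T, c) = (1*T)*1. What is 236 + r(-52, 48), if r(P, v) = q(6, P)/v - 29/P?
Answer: 24615/104 ≈ 236.68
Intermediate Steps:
q(T, c) = T (q(T, c) = T*1 = T)
r(P, v) = -29/P + 6/v (r(P, v) = 6/v - 29/P = -29/P + 6/v)
236 + r(-52, 48) = 236 + (-29/(-52) + 6/48) = 236 + (-29*(-1/52) + 6*(1/48)) = 236 + (29/52 + ⅛) = 236 + 71/104 = 24615/104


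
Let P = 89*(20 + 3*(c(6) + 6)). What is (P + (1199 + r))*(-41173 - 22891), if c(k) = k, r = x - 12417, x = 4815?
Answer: 90906816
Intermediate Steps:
r = -7602 (r = 4815 - 12417 = -7602)
P = 4984 (P = 89*(20 + 3*(6 + 6)) = 89*(20 + 3*12) = 89*(20 + 36) = 89*56 = 4984)
(P + (1199 + r))*(-41173 - 22891) = (4984 + (1199 - 7602))*(-41173 - 22891) = (4984 - 6403)*(-64064) = -1419*(-64064) = 90906816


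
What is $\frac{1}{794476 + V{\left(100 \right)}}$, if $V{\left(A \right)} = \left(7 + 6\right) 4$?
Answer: $\frac{1}{794528} \approx 1.2586 \cdot 10^{-6}$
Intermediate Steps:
$V{\left(A \right)} = 52$ ($V{\left(A \right)} = 13 \cdot 4 = 52$)
$\frac{1}{794476 + V{\left(100 \right)}} = \frac{1}{794476 + 52} = \frac{1}{794528}$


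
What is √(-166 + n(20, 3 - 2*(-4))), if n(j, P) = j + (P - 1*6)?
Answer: I*√141 ≈ 11.874*I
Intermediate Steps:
n(j, P) = -6 + P + j (n(j, P) = j + (P - 6) = j + (-6 + P) = -6 + P + j)
√(-166 + n(20, 3 - 2*(-4))) = √(-166 + (-6 + (3 - 2*(-4)) + 20)) = √(-166 + (-6 + (3 + 8) + 20)) = √(-166 + (-6 + 11 + 20)) = √(-166 + 25) = √(-141) = I*√141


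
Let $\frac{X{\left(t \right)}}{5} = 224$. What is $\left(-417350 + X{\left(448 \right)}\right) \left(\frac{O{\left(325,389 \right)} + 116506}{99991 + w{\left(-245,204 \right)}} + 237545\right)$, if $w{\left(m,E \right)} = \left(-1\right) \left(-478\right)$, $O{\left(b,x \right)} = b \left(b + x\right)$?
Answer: $- \frac{9933852218123030}{100469} \approx -9.8875 \cdot 10^{10}$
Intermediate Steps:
$X{\left(t \right)} = 1120$ ($X{\left(t \right)} = 5 \cdot 224 = 1120$)
$w{\left(m,E \right)} = 478$
$\left(-417350 + X{\left(448 \right)}\right) \left(\frac{O{\left(325,389 \right)} + 116506}{99991 + w{\left(-245,204 \right)}} + 237545\right) = \left(-417350 + 1120\right) \left(\frac{325 \left(325 + 389\right) + 116506}{99991 + 478} + 237545\right) = - 416230 \left(\frac{325 \cdot 714 + 116506}{100469} + 237545\right) = - 416230 \left(\left(232050 + 116506\right) \frac{1}{100469} + 237545\right) = - 416230 \left(348556 \cdot \frac{1}{100469} + 237545\right) = - 416230 \left(\frac{348556}{100469} + 237545\right) = \left(-416230\right) \frac{23866257161}{100469} = - \frac{9933852218123030}{100469}$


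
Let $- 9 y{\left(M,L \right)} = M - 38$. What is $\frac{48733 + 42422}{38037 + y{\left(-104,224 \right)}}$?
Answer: $\frac{1593}{665} \approx 2.3955$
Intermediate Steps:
$y{\left(M,L \right)} = \frac{38}{9} - \frac{M}{9}$ ($y{\left(M,L \right)} = - \frac{M - 38}{9} = - \frac{-38 + M}{9} = \frac{38}{9} - \frac{M}{9}$)
$\frac{48733 + 42422}{38037 + y{\left(-104,224 \right)}} = \frac{48733 + 42422}{38037 + \left(\frac{38}{9} - - \frac{104}{9}\right)} = \frac{91155}{38037 + \left(\frac{38}{9} + \frac{104}{9}\right)} = \frac{91155}{38037 + \frac{142}{9}} = \frac{91155}{\frac{342475}{9}} = 91155 \cdot \frac{9}{342475} = \frac{1593}{665}$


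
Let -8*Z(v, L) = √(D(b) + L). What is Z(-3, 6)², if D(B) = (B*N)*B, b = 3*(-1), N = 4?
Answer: 21/32 ≈ 0.65625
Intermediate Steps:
b = -3
D(B) = 4*B² (D(B) = (B*4)*B = (4*B)*B = 4*B²)
Z(v, L) = -√(36 + L)/8 (Z(v, L) = -√(4*(-3)² + L)/8 = -√(4*9 + L)/8 = -√(36 + L)/8)
Z(-3, 6)² = (-√(36 + 6)/8)² = (-√42/8)² = 21/32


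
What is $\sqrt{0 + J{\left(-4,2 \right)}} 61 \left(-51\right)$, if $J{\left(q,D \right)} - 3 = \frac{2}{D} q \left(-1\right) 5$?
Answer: $- 3111 \sqrt{23} \approx -14920.0$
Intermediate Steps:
$J{\left(q,D \right)} = 3 - \frac{10 q}{D}$ ($J{\left(q,D \right)} = 3 + \frac{2}{D} q \left(-1\right) 5 = 3 + \frac{2 q}{D} \left(-1\right) 5 = 3 + - \frac{2 q}{D} 5 = 3 - \frac{10 q}{D}$)
$\sqrt{0 + J{\left(-4,2 \right)}} 61 \left(-51\right) = \sqrt{0 - \left(-3 - \frac{40}{2}\right)} 61 \left(-51\right) = \sqrt{0 - \left(-3 - 20\right)} 61 \left(-51\right) = \sqrt{0 + \left(3 + 20\right)} 61 \left(-51\right) = \sqrt{0 + 23} \cdot 61 \left(-51\right) = \sqrt{23} \cdot 61 \left(-51\right) = 61 \sqrt{23} \left(-51\right) = - 3111 \sqrt{23}$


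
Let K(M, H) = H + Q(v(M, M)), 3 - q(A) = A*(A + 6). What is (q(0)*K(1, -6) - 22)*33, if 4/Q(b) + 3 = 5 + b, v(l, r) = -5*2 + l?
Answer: -9636/7 ≈ -1376.6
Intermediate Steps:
q(A) = 3 - A*(6 + A) (q(A) = 3 - A*(A + 6) = 3 - A*(6 + A))
v(l, r) = -10 + l
Q(b) = 4/(2 + b) (Q(b) = 4/(-3 + (5 + b)) = 4/(2 + b))
K(M, H) = H + 4/(-8 + M) (K(M, H) = H + 4/(2 + (-10 + M)) = H + 4/(-8 + M))
(q(0)*K(1, -6) - 22)*33 = ((3 - 1*0**2 - 6*0)*((4 - 6*(-8 + 1))/(-8 + 1)) - 22)*33 = ((3 - 1*0 + 0)*((4 - 6*(-7))/(-7)) - 22)*33 = ((3 + 0 + 0)*(-(4 + 42)/7) - 22)*33 = (3*(-1/7*46) - 22)*33 = (3*(-46/7) - 22)*33 = (-138/7 - 22)*33 = -292/7*33 = -9636/7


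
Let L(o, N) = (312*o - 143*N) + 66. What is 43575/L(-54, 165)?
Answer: -14525/13459 ≈ -1.0792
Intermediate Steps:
L(o, N) = 66 - 143*N + 312*o (L(o, N) = (-143*N + 312*o) + 66 = 66 - 143*N + 312*o)
43575/L(-54, 165) = 43575/(66 - 143*165 + 312*(-54)) = 43575/(66 - 23595 - 16848) = 43575/(-40377) = 43575*(-1/40377) = -14525/13459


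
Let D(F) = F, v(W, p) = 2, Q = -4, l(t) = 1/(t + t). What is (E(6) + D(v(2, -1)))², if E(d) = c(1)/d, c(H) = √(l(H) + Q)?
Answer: (24 + I*√14)²/144 ≈ 3.9028 + 1.2472*I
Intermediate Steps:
l(t) = 1/(2*t)
c(H) = √(-4 + 1/(2*H)) (c(H) = √(1/(2*H) - 4) = √(-4 + 1/(2*H)))
E(d) = I*√14/(2*d) (E(d) = (√(-16 + 2/1)/2)/d = (√(-16 + 2*1)/2)/d = (√(-16 + 2)/2)/d = (√(-14)/2)/d = ((I*√14)/2)/d = (I*√14/2)/d = I*√14/(2*d))
(E(6) + D(v(2, -1)))² = ((½)*I*√14/6 + 2)² = ((½)*I*√14*(⅙) + 2)² = (I*√14/12 + 2)² = (2 + I*√14/12)²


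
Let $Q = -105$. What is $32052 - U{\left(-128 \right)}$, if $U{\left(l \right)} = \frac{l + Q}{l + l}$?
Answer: $\frac{8205079}{256} \approx 32051.0$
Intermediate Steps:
$U{\left(l \right)} = \frac{-105 + l}{2 l}$ ($U{\left(l \right)} = \frac{l - 105}{l + l} = \frac{-105 + l}{2 l}$)
$32052 - U{\left(-128 \right)} = 32052 - \frac{-105 - 128}{2 \left(-128\right)} = 32052 - \frac{1}{2} \left(- \frac{1}{128}\right) \left(-233\right) = 32052 - \frac{233}{256} = \frac{8205079}{256}$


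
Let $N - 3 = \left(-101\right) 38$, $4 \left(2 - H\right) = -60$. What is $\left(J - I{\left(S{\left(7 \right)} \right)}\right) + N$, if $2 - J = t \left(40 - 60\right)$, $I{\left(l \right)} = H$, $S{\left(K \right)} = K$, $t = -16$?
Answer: $-4170$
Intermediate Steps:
$H = 17$ ($H = 2 - -15 = 2 + 15 = 17$)
$I{\left(l \right)} = 17$
$N = -3835$ ($N = 3 - 3838 = -3835$)
$J = -318$ ($J = 2 - - 16 \left(40 - 60\right) = 2 - \left(-16\right) \left(-20\right) = 2 - 320 = -318$)
$\left(J - I{\left(S{\left(7 \right)} \right)}\right) + N = \left(-318 - 17\right) - 3835 = -335 - 3835 = -4170$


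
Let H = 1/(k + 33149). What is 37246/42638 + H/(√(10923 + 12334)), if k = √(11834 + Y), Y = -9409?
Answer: 18623/21319 - 5*√2255929/25556042268432 + 33149*√23257/25556042268432 ≈ 0.87354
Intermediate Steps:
k = 5*√97 (k = √(11834 - 9409) = √2425 = 5*√97 ≈ 49.244)
H = 1/(33149 + 5*√97) (H = 1/(5*√97 + 33149) = 1/(33149 + 5*√97) ≈ 3.0122e-5)
37246/42638 + H/(√(10923 + 12334)) = 37246/42638 + (33149/1098853776 - 5*√97/1098853776)/(√(10923 + 12334)) = 37246*(1/42638) + (33149/1098853776 - 5*√97/1098853776)/(√23257) = 18623/21319 + (33149/1098853776 - 5*√97/1098853776)*(√23257/23257) = 18623/21319 + √23257*(33149/1098853776 - 5*√97/1098853776)/23257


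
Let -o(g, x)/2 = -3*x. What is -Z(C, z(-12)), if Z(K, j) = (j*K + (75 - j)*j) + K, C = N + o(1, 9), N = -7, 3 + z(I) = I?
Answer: 2008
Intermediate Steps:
z(I) = -3 + I
o(g, x) = 6*x (o(g, x) = -(-6)*x = 6*x)
C = 47 (C = -7 + 6*9 = -7 + 54 = 47)
Z(K, j) = K + K*j + j*(75 - j) (Z(K, j) = (K*j + j*(75 - j)) + K = K + K*j + j*(75 - j))
-Z(C, z(-12)) = -(47 - (-3 - 12)**2 + 75*(-3 - 12) + 47*(-3 - 12)) = -(47 - 1*(-15)**2 + 75*(-15) + 47*(-15)) = -(47 - 1*225 - 1125 - 705) = -(47 - 225 - 1125 - 705) = -1*(-2008) = 2008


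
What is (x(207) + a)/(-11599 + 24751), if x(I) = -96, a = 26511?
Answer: 8805/4384 ≈ 2.0084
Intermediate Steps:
(x(207) + a)/(-11599 + 24751) = (-96 + 26511)/(-11599 + 24751) = 26415/13152 = 26415*(1/13152) = 8805/4384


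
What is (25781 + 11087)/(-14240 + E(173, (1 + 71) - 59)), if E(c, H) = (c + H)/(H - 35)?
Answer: -405548/156733 ≈ -2.5875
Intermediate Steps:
E(c, H) = (H + c)/(-35 + H)
(25781 + 11087)/(-14240 + E(173, (1 + 71) - 59)) = (25781 + 11087)/(-14240 + (((1 + 71) - 59) + 173)/(-35 + ((1 + 71) - 59))) = 36868/(-14240 + ((72 - 59) + 173)/(-35 + (72 - 59))) = 36868/(-14240 + (13 + 173)/(-35 + 13)) = 36868/(-14240 + 186/(-22)) = 36868/(-14240 - 1/22*186) = 36868/(-14240 - 93/11) = 36868/(-156733/11) = 36868*(-11/156733) = -405548/156733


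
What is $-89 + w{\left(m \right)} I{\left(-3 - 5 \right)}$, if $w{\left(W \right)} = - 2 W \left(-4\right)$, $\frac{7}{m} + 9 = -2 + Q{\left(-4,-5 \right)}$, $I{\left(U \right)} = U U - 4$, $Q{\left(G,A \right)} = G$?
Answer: $-313$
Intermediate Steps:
$I{\left(U \right)} = -4 + U^{2}$ ($I{\left(U \right)} = U^{2} - 4 = -4 + U^{2}$)
$m = - \frac{7}{15}$ ($m = \frac{7}{-9 - 6} = \frac{7}{-15} = 7 \left(- \frac{1}{15}\right) = - \frac{7}{15} \approx -0.46667$)
$w{\left(W \right)} = 8 W$
$-89 + w{\left(m \right)} I{\left(-3 - 5 \right)} = -89 + 8 \left(- \frac{7}{15}\right) \left(-4 + \left(-3 - 5\right)^{2}\right) = -89 - \frac{56 \left(-4 + \left(-3 - 5\right)^{2}\right)}{15} = -89 - \frac{56 \left(-4 + \left(-8\right)^{2}\right)}{15} = -89 - \frac{56 \left(-4 + 64\right)}{15} = -89 - 224 = -313$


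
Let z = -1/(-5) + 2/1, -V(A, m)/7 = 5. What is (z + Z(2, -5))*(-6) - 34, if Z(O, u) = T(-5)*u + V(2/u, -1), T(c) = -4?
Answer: 214/5 ≈ 42.800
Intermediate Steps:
V(A, m) = -35 (V(A, m) = -7*5 = -35)
Z(O, u) = -35 - 4*u (Z(O, u) = -4*u - 35 = -35 - 4*u)
z = 11/5 (z = -1*(-1/5) + 2*1 = 1/5 + 2 = 11/5 ≈ 2.2000)
(z + Z(2, -5))*(-6) - 34 = (11/5 + (-35 - 4*(-5)))*(-6) - 34 = (11/5 + (-35 + 20))*(-6) - 34 = (11/5 - 15)*(-6) - 34 = -64/5*(-6) - 34 = 384/5 - 34 = 214/5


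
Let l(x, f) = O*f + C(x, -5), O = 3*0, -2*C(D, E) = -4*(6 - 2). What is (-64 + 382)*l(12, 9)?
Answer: 2544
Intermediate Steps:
C(D, E) = 8 (C(D, E) = -(-2)*(6 - 2) = -(-2)*4 = -½*(-16) = 8)
O = 0
l(x, f) = 8 (l(x, f) = 0*f + 8 = 0 + 8 = 8)
(-64 + 382)*l(12, 9) = (-64 + 382)*8 = 318*8 = 2544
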